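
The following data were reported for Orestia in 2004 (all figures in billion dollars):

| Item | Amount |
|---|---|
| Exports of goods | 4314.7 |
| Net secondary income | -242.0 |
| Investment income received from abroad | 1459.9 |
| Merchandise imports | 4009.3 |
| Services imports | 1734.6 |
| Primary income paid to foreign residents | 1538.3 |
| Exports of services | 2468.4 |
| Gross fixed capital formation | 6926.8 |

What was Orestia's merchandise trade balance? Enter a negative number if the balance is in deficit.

305.4

Goods balance = 4314.7 - 4009.3 = 305.4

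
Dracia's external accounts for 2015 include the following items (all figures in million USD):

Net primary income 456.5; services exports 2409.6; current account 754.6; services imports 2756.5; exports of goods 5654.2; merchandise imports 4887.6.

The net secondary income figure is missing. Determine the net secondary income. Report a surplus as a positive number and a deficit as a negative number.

-121.6

Current account = goods balance + services balance + net primary income + net secondary income
Sum of the known components = 876.2
Net secondary income = CA - (known components) = 754.6 - 876.2 = -121.6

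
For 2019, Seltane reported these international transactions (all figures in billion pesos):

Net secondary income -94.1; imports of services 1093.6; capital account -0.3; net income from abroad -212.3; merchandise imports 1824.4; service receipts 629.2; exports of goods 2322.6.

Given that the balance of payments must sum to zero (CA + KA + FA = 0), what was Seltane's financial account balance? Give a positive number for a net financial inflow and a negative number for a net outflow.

272.9

Goods balance = 2322.6 - 1824.4 = 498.2
Services balance = 629.2 - 1093.6 = -464.4
Trade balance (goods + services) = 498.2 + (-464.4) = 33.8
Net primary income = -212.3
Net secondary income = -94.1
Current account = 33.8 + (-212.3) + (-94.1) = -272.6
Financial account = -(-272.6 + (-0.3)) = 272.9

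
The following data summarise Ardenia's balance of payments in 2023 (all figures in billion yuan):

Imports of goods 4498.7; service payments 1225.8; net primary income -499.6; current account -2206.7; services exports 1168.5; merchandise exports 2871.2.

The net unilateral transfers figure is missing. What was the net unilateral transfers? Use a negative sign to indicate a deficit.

-22.3

Current account = goods balance + services balance + net primary income + net secondary income
Sum of the known components = -2184.4
Net unilateral transfers = CA - (known components) = -2206.7 - (-2184.4) = -22.3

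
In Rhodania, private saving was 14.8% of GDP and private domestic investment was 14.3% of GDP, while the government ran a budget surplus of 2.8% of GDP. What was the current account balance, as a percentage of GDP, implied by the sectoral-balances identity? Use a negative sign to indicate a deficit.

3.3

By the sectoral-balances identity, CA = (S_private - I) + (T - G).
Private balance = 14.8 - 14.3 = 0.5
Government balance (T - G) = 2.8
CA = 0.5 + 2.8 = 3.3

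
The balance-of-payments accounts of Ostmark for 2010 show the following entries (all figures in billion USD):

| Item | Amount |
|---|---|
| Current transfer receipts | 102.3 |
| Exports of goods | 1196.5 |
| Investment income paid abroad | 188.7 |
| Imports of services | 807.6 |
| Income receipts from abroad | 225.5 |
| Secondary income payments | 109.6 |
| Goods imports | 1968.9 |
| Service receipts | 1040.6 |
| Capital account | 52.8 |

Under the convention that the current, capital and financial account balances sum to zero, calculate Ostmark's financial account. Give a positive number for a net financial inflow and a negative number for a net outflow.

457.1

Goods balance = 1196.5 - 1968.9 = -772.4
Services balance = 1040.6 - 807.6 = 233.0
Trade balance (goods + services) = -772.4 + 233.0 = -539.4
Net primary income = 225.5 - 188.7 = 36.8
Net secondary income = 102.3 - 109.6 = -7.3
Current account = -539.4 + 36.8 + (-7.3) = -509.9
Financial account = -(-509.9 + 52.8) = 457.1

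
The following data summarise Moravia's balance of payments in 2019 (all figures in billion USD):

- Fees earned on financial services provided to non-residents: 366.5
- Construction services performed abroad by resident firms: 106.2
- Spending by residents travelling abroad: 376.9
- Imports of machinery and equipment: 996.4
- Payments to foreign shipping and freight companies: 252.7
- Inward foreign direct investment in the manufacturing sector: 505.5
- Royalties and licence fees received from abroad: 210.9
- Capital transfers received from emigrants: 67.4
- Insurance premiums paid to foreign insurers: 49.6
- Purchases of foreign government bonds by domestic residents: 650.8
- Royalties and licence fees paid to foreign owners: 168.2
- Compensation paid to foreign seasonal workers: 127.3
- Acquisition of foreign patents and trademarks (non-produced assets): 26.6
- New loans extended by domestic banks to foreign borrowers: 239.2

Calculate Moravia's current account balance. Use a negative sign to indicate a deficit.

Goods: -996.4
Services: 366.5 - 252.7 - 168.2 + 210.9 + 106.2 - 376.9 - 49.6 = -163.8
Primary income: -127.3
Current account = (-996.4) + (-163.8) + (-127.3) = -1287.5
(Excluded from the current account — financial account: inward foreign direct investment in the manufacturing sector 505.5, purchases of foreign government bonds by domestic residents 650.8, new loans extended by domestic banks to foreign borrowers 239.2; capital account: capital transfers received from emigrants 67.4, acquisition of foreign patents and trademarks (non-produced assets) 26.6.)

-1287.5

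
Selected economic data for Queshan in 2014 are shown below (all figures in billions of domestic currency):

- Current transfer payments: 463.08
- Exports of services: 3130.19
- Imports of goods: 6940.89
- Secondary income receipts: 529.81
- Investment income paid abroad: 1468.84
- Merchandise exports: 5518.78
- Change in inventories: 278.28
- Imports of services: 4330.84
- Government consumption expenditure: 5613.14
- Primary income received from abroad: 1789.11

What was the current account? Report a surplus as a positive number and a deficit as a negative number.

-2235.76

Goods balance = 5518.78 - 6940.89 = -1422.11
Services balance = 3130.19 - 4330.84 = -1200.65
Trade balance (goods + services) = -1422.11 + (-1200.65) = -2622.76
Net primary income = 1789.11 - 1468.84 = 320.27
Net secondary income = 529.81 - 463.08 = 66.73
Current account = -2622.76 + 320.27 + 66.73 = -2235.76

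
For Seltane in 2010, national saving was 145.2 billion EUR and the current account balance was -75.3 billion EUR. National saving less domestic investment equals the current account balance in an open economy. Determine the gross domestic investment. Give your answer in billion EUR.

220.5

S - I = CA (net lending to the rest of the world).
I = S - CA = 145.2 - (-75.3) = 220.5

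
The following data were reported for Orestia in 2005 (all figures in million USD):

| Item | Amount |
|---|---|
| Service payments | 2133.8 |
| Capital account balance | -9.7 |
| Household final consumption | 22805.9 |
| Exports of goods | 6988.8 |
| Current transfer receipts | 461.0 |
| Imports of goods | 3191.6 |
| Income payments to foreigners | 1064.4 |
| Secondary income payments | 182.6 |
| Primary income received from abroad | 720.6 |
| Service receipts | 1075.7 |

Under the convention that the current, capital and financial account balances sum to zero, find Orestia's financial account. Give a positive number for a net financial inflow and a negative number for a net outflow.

-2664.0

Goods balance = 6988.8 - 3191.6 = 3797.2
Services balance = 1075.7 - 2133.8 = -1058.1
Trade balance (goods + services) = 3797.2 + (-1058.1) = 2739.1
Net primary income = 720.6 - 1064.4 = -343.8
Net secondary income = 461.0 - 182.6 = 278.4
Current account = 2739.1 + (-343.8) + 278.4 = 2673.7
Financial account = -(2673.7 + (-9.7)) = -2664.0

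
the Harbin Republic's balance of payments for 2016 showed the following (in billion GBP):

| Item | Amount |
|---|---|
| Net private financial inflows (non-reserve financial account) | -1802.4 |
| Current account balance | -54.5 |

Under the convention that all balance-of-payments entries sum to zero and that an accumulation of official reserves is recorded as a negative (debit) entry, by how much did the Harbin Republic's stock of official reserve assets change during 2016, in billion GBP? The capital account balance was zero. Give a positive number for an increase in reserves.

Official reserve transactions balance = -((-54.5) + (-1802.4)) = 1856.9
An accumulation of reserves is recorded as a debit (negative entry), so the change in the stock of reserves is the negative of that balance.
Change in official reserves = -(1856.9) = -1856.9

-1856.9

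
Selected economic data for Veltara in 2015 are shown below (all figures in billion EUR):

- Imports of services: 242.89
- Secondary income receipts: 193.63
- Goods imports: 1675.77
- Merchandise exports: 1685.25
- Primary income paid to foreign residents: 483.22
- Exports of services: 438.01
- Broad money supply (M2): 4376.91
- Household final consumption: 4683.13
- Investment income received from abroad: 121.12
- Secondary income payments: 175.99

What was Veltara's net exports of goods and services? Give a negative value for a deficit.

204.60

Goods balance = 1685.25 - 1675.77 = 9.48
Services balance = 438.01 - 242.89 = 195.12
Trade balance (goods + services) = 9.48 + 195.12 = 204.60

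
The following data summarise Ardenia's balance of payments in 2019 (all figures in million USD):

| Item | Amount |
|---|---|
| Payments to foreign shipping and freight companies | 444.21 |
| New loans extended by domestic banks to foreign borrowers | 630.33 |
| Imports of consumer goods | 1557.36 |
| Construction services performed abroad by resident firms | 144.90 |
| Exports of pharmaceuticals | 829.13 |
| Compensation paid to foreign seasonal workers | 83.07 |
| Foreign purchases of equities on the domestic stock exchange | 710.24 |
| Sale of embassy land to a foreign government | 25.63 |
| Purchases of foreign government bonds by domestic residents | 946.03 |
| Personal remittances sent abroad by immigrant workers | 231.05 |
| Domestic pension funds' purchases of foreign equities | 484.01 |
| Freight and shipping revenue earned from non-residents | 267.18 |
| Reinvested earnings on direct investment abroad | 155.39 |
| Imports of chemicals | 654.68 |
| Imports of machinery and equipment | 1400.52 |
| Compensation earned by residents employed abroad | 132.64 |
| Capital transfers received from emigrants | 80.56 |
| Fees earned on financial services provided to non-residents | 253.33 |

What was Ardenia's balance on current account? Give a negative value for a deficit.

Goods: -654.68 + 829.13 - 1400.52 - 1557.36 = -2783.43
Services: 253.33 + 267.18 + 144.90 - 444.21 = 221.20
Primary income: -83.07 + 132.64 + 155.39 = 204.96
Secondary income: -231.05
Current account = (-2783.43) + 221.20 + 204.96 + (-231.05) = -2588.32
(Excluded from the current account — financial account: new loans extended by domestic banks to foreign borrowers 630.33, foreign purchases of equities on the domestic stock exchange 710.24, purchases of foreign government bonds by domestic residents 946.03, domestic pension funds' purchases of foreign equities 484.01; capital account: sale of embassy land to a foreign government 25.63, capital transfers received from emigrants 80.56.)

-2588.32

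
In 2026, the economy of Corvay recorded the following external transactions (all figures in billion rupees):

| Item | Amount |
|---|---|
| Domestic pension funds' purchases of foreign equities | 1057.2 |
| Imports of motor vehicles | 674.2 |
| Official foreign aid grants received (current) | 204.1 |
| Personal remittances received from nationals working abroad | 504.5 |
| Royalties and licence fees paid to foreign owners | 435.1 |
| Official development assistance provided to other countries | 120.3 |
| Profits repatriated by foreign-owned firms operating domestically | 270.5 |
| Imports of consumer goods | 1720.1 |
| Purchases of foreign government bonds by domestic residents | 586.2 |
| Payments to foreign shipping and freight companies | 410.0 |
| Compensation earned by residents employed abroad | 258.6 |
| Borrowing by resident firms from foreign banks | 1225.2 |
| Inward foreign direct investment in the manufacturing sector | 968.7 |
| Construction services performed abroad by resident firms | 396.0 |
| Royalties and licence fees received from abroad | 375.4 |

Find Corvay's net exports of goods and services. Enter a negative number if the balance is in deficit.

-2468.0

Goods: -1720.1 - 674.2 = -2394.3
Services: 396.0 - 410.0 - 435.1 + 375.4 = -73.7
Trade balance = -2394.3 + (-73.7) = -2468.0
(Excluded from the trade balance — financial account: domestic pension funds' purchases of foreign equities 1057.2, purchases of foreign government bonds by domestic residents 586.2, borrowing by resident firms from foreign banks 1225.2, inward foreign direct investment in the manufacturing sector 968.7; secondary income: official foreign aid grants received (current) 204.1, personal remittances received from nationals working abroad 504.5, official development assistance provided to other countries 120.3; primary income: profits repatriated by foreign-owned firms operating domestically 270.5, compensation earned by residents employed abroad 258.6.)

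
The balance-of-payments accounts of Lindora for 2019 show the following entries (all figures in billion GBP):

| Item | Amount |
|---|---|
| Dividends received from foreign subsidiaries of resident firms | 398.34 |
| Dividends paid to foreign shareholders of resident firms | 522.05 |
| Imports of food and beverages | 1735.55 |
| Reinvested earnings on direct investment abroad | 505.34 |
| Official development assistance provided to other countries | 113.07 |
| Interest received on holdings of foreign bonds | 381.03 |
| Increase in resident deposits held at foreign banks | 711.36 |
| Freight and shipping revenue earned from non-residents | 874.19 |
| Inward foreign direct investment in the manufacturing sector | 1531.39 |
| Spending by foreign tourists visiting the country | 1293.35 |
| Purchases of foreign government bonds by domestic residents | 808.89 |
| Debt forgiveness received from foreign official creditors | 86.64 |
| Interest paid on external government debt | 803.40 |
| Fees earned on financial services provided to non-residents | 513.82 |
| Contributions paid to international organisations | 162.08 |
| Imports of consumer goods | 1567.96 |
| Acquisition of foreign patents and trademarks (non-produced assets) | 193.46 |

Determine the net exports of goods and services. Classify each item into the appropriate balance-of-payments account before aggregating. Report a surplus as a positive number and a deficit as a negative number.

-622.15

Goods: -1735.55 - 1567.96 = -3303.51
Services: 1293.35 + 874.19 + 513.82 = 2681.36
Trade balance = -3303.51 + 2681.36 = -622.15
(Excluded from the trade balance — primary income: dividends received from foreign subsidiaries of resident firms 398.34, dividends paid to foreign shareholders of resident firms 522.05, reinvested earnings on direct investment abroad 505.34, interest received on holdings of foreign bonds 381.03, interest paid on external government debt 803.40; secondary income: official development assistance provided to other countries 113.07, contributions paid to international organisations 162.08; financial account: increase in resident deposits held at foreign banks 711.36, inward foreign direct investment in the manufacturing sector 1531.39, purchases of foreign government bonds by domestic residents 808.89; capital account: debt forgiveness received from foreign official creditors 86.64, acquisition of foreign patents and trademarks (non-produced assets) 193.46.)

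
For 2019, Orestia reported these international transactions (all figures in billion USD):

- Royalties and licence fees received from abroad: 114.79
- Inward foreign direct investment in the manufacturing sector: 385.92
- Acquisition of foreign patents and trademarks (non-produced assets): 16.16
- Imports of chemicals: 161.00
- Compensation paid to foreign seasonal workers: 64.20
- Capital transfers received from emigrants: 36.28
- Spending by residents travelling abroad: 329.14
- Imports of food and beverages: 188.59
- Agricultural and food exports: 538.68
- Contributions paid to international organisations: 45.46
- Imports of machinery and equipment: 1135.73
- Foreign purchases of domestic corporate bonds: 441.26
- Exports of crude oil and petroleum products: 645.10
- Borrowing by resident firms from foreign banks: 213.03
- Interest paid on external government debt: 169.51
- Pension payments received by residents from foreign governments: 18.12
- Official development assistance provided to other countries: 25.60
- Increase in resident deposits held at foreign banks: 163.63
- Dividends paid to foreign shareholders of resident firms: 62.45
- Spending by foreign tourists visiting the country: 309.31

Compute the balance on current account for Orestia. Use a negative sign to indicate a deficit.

Goods: 645.10 - 1135.73 - 161.00 + 538.68 - 188.59 = -301.54
Services: -329.14 + 309.31 + 114.79 = 94.96
Primary income: -64.20 - 169.51 - 62.45 = -296.16
Secondary income: 18.12 - 25.60 - 45.46 = -52.94
Current account = (-301.54) + 94.96 + (-296.16) + (-52.94) = -555.68
(Excluded from the current account — financial account: inward foreign direct investment in the manufacturing sector 385.92, foreign purchases of domestic corporate bonds 441.26, borrowing by resident firms from foreign banks 213.03, increase in resident deposits held at foreign banks 163.63; capital account: acquisition of foreign patents and trademarks (non-produced assets) 16.16, capital transfers received from emigrants 36.28.)

-555.68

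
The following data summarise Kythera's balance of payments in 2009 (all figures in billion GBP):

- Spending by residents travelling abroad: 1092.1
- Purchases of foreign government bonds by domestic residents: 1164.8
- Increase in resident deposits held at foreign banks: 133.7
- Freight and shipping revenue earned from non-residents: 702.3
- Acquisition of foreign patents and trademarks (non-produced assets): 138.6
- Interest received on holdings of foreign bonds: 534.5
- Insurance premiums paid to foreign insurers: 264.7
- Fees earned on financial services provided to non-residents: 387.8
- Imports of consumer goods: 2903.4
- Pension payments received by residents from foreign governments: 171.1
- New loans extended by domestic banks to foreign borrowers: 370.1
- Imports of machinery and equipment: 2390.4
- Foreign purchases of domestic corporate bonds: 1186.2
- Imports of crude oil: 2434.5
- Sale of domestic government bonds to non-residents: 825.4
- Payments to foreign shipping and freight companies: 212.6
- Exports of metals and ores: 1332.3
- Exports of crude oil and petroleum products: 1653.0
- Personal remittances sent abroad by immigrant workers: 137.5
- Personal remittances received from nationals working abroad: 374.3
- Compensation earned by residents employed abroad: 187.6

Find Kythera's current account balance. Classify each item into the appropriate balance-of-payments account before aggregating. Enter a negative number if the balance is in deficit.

-4092.3

Goods: -2390.4 + 1332.3 - 2903.4 - 2434.5 + 1653.0 = -4743.0
Services: 702.3 - 212.6 - 1092.1 - 264.7 + 387.8 = -479.3
Primary income: 187.6 + 534.5 = 722.1
Secondary income: -137.5 + 374.3 + 171.1 = 407.9
Current account = (-4743.0) + (-479.3) + 722.1 + 407.9 = -4092.3
(Excluded from the current account — financial account: purchases of foreign government bonds by domestic residents 1164.8, increase in resident deposits held at foreign banks 133.7, new loans extended by domestic banks to foreign borrowers 370.1, foreign purchases of domestic corporate bonds 1186.2, sale of domestic government bonds to non-residents 825.4; capital account: acquisition of foreign patents and trademarks (non-produced assets) 138.6.)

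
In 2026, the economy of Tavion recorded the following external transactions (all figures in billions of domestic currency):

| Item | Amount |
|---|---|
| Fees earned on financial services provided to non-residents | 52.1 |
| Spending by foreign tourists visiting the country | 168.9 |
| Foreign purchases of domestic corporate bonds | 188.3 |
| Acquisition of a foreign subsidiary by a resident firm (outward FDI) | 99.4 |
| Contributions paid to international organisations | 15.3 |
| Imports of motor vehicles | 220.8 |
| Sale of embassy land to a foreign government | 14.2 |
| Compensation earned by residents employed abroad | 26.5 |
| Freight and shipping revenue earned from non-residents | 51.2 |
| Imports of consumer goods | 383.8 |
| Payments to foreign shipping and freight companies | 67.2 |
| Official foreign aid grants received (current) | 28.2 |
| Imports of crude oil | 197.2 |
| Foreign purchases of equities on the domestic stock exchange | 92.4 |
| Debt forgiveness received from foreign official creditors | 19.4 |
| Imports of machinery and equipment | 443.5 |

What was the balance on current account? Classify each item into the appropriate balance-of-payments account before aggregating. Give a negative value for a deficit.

Goods: -383.8 - 220.8 - 197.2 - 443.5 = -1245.3
Services: 51.2 + 168.9 + 52.1 - 67.2 = 205.0
Primary income: 26.5
Secondary income: -15.3 + 28.2 = 12.9
Current account = (-1245.3) + 205.0 + 26.5 + 12.9 = -1000.9
(Excluded from the current account — financial account: foreign purchases of domestic corporate bonds 188.3, acquisition of a foreign subsidiary by a resident firm (outward FDI) 99.4, foreign purchases of equities on the domestic stock exchange 92.4; capital account: sale of embassy land to a foreign government 14.2, debt forgiveness received from foreign official creditors 19.4.)

-1000.9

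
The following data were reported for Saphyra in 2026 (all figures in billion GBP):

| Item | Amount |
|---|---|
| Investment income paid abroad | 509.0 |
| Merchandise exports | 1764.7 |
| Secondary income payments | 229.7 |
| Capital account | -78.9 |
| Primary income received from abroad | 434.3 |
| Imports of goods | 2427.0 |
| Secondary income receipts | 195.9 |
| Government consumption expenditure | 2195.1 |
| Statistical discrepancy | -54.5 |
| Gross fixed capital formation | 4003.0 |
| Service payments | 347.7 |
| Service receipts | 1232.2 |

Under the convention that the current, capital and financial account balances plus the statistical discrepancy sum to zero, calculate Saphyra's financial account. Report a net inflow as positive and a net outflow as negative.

Goods balance = 1764.7 - 2427.0 = -662.3
Services balance = 1232.2 - 347.7 = 884.5
Trade balance (goods + services) = -662.3 + 884.5 = 222.2
Net primary income = 434.3 - 509.0 = -74.7
Net secondary income = 195.9 - 229.7 = -33.8
Current account = 222.2 + (-74.7) + (-33.8) = 113.7
Financial account = -(113.7 + (-78.9) + (-54.5)) = 19.7

19.7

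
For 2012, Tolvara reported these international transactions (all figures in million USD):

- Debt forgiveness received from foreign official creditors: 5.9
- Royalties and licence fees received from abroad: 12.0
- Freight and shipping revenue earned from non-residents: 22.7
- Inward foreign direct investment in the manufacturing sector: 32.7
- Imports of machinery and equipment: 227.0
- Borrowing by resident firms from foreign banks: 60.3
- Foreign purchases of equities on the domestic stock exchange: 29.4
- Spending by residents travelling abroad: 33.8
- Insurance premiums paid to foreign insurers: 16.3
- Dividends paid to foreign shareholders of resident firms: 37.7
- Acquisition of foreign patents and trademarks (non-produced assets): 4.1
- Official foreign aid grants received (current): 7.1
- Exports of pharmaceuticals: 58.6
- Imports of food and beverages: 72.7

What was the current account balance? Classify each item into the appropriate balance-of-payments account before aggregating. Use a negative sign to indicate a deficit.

Goods: 58.6 - 227.0 - 72.7 = -241.1
Services: 12.0 - 33.8 + 22.7 - 16.3 = -15.4
Primary income: -37.7
Secondary income: 7.1
Current account = (-241.1) + (-15.4) + (-37.7) + 7.1 = -287.1
(Excluded from the current account — capital account: debt forgiveness received from foreign official creditors 5.9, acquisition of foreign patents and trademarks (non-produced assets) 4.1; financial account: inward foreign direct investment in the manufacturing sector 32.7, borrowing by resident firms from foreign banks 60.3, foreign purchases of equities on the domestic stock exchange 29.4.)

-287.1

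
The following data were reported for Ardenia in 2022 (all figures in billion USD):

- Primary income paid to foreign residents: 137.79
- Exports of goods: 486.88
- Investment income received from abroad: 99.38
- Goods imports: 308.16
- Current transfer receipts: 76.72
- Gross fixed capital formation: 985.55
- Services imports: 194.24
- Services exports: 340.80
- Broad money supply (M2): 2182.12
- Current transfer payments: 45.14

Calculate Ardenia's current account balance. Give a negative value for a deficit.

318.45

Goods balance = 486.88 - 308.16 = 178.72
Services balance = 340.80 - 194.24 = 146.56
Trade balance (goods + services) = 178.72 + 146.56 = 325.28
Net primary income = 99.38 - 137.79 = -38.41
Net secondary income = 76.72 - 45.14 = 31.58
Current account = 325.28 + (-38.41) + 31.58 = 318.45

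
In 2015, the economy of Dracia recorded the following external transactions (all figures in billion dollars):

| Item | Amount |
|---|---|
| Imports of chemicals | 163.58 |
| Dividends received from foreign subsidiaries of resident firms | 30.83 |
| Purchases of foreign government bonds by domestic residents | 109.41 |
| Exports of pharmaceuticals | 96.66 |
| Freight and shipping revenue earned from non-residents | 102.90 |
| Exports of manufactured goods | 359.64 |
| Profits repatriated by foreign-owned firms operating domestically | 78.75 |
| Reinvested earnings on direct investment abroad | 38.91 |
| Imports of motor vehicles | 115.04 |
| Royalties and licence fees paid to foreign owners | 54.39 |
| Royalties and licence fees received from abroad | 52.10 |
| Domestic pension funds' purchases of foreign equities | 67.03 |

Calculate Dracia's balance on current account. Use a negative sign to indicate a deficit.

Goods: 96.66 - 115.04 + 359.64 - 163.58 = 177.68
Services: 102.90 - 54.39 + 52.10 = 100.61
Primary income: -78.75 + 38.91 + 30.83 = -9.01
Current account = 177.68 + 100.61 + (-9.01) = 269.28
(Excluded from the current account — financial account: purchases of foreign government bonds by domestic residents 109.41, domestic pension funds' purchases of foreign equities 67.03.)

269.28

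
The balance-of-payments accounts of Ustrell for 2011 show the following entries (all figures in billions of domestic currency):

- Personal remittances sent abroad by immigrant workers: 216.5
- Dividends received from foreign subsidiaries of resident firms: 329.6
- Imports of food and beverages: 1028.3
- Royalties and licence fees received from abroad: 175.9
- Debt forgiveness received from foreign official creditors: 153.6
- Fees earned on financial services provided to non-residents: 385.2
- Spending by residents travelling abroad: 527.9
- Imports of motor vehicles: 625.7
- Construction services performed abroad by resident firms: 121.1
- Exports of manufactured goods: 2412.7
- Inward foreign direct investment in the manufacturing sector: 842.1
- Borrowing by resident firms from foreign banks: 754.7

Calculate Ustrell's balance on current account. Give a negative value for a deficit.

Goods: -625.7 + 2412.7 - 1028.3 = 758.7
Services: -527.9 + 385.2 + 121.1 + 175.9 = 154.3
Primary income: 329.6
Secondary income: -216.5
Current account = 758.7 + 154.3 + 329.6 + (-216.5) = 1026.1
(Excluded from the current account — capital account: debt forgiveness received from foreign official creditors 153.6; financial account: inward foreign direct investment in the manufacturing sector 842.1, borrowing by resident firms from foreign banks 754.7.)

1026.1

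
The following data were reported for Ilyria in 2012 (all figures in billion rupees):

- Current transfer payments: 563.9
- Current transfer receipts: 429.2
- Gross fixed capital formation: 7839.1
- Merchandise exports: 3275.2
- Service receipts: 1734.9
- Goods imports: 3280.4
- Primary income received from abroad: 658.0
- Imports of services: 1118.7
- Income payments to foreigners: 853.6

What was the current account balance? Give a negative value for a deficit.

Goods balance = 3275.2 - 3280.4 = -5.2
Services balance = 1734.9 - 1118.7 = 616.2
Trade balance (goods + services) = -5.2 + 616.2 = 611.0
Net primary income = 658.0 - 853.6 = -195.6
Net secondary income = 429.2 - 563.9 = -134.7
Current account = 611.0 + (-195.6) + (-134.7) = 280.7

280.7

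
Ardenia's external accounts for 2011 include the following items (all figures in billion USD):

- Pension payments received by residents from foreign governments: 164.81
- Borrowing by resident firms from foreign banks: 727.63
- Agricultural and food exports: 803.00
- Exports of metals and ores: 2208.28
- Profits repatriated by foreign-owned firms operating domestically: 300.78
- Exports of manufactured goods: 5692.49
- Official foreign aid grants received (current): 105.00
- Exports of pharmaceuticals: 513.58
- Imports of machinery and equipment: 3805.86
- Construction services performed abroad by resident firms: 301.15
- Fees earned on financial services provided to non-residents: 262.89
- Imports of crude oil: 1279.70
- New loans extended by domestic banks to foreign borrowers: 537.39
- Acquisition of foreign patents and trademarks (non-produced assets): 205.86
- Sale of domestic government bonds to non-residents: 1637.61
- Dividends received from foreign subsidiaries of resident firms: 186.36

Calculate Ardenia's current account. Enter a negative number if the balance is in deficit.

Goods: 513.58 + 2208.28 + 803.00 - 3805.86 + 5692.49 - 1279.70 = 4131.79
Services: 301.15 + 262.89 = 564.04
Primary income: -300.78 + 186.36 = -114.42
Secondary income: 164.81 + 105.00 = 269.81
Current account = 4131.79 + 564.04 + (-114.42) + 269.81 = 4851.22
(Excluded from the current account — financial account: borrowing by resident firms from foreign banks 727.63, new loans extended by domestic banks to foreign borrowers 537.39, sale of domestic government bonds to non-residents 1637.61; capital account: acquisition of foreign patents and trademarks (non-produced assets) 205.86.)

4851.22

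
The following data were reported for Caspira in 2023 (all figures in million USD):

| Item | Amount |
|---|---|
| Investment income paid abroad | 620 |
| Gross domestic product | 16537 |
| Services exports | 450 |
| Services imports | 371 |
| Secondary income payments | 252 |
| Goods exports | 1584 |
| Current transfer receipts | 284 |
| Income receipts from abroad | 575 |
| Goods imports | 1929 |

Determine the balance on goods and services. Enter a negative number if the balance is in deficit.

Goods balance = 1584 - 1929 = -345
Services balance = 450 - 371 = 79
Trade balance (goods + services) = -345 + 79 = -266

-266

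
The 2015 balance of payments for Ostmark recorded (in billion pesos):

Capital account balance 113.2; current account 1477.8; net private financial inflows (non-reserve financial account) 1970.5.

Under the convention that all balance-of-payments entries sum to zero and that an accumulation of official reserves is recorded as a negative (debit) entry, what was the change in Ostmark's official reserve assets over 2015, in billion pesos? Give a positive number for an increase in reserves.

3561.5

Official reserve transactions balance = -(1477.8 + 113.2 + 1970.5) = -3561.5
An accumulation of reserves is recorded as a debit (negative entry), so the change in the stock of reserves is the negative of that balance.
Change in official reserves = -(-3561.5) = 3561.5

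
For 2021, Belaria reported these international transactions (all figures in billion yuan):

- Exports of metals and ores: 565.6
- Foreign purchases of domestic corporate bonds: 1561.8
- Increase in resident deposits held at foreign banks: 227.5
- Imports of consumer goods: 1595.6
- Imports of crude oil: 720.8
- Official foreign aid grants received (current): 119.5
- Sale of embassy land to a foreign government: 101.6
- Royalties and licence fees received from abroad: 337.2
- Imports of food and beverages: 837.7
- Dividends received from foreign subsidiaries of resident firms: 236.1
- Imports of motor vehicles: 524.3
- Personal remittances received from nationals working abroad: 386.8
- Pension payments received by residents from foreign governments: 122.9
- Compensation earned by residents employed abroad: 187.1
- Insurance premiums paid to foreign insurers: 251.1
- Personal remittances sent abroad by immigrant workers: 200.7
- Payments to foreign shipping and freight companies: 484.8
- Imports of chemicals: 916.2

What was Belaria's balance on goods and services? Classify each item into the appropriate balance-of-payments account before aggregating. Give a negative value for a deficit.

-4427.7

Goods: -1595.6 - 720.8 + 565.6 - 916.2 - 524.3 - 837.7 = -4029.0
Services: -251.1 + 337.2 - 484.8 = -398.7
Trade balance = -4029.0 + (-398.7) = -4427.7
(Excluded from the trade balance — financial account: foreign purchases of domestic corporate bonds 1561.8, increase in resident deposits held at foreign banks 227.5; secondary income: official foreign aid grants received (current) 119.5, personal remittances received from nationals working abroad 386.8, pension payments received by residents from foreign governments 122.9, personal remittances sent abroad by immigrant workers 200.7; capital account: sale of embassy land to a foreign government 101.6; primary income: dividends received from foreign subsidiaries of resident firms 236.1, compensation earned by residents employed abroad 187.1.)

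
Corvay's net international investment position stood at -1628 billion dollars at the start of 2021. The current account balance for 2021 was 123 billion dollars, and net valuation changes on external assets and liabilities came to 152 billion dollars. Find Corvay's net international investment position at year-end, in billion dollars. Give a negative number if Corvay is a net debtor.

-1353

Change in NIIP = current account + net valuation change = 123 + 152 = 275
End-of-year NIIP = -1628 + 275 = -1353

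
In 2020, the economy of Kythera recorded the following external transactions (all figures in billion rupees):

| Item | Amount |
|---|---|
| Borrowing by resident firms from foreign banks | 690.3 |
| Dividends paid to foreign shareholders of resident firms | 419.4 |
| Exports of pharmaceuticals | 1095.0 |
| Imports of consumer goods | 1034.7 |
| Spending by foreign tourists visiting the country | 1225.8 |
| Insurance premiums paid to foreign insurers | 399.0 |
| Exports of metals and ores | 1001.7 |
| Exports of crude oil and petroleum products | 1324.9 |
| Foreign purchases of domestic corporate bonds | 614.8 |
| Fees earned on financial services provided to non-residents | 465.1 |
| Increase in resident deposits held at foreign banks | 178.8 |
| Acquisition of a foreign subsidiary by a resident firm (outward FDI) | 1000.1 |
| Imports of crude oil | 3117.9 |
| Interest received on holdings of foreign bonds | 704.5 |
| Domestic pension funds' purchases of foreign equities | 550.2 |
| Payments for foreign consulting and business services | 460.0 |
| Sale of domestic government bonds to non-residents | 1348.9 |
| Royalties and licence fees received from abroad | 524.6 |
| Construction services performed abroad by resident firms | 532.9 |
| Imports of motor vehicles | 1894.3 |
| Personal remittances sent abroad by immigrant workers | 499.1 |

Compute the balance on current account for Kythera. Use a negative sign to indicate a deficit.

-949.9

Goods: -1034.7 - 1894.3 - 3117.9 + 1001.7 + 1324.9 + 1095.0 = -2625.3
Services: 524.6 + 1225.8 - 460.0 + 465.1 + 532.9 - 399.0 = 1889.4
Primary income: 704.5 - 419.4 = 285.1
Secondary income: -499.1
Current account = (-2625.3) + 1889.4 + 285.1 + (-499.1) = -949.9
(Excluded from the current account — financial account: borrowing by resident firms from foreign banks 690.3, foreign purchases of domestic corporate bonds 614.8, increase in resident deposits held at foreign banks 178.8, acquisition of a foreign subsidiary by a resident firm (outward FDI) 1000.1, domestic pension funds' purchases of foreign equities 550.2, sale of domestic government bonds to non-residents 1348.9.)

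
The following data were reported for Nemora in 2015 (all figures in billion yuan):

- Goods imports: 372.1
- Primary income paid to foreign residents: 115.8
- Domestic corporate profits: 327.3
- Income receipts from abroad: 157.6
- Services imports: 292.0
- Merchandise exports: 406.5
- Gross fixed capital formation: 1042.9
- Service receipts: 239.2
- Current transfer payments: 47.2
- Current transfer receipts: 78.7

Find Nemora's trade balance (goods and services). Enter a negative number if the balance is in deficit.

-18.4

Goods balance = 406.5 - 372.1 = 34.4
Services balance = 239.2 - 292.0 = -52.8
Trade balance (goods + services) = 34.4 + (-52.8) = -18.4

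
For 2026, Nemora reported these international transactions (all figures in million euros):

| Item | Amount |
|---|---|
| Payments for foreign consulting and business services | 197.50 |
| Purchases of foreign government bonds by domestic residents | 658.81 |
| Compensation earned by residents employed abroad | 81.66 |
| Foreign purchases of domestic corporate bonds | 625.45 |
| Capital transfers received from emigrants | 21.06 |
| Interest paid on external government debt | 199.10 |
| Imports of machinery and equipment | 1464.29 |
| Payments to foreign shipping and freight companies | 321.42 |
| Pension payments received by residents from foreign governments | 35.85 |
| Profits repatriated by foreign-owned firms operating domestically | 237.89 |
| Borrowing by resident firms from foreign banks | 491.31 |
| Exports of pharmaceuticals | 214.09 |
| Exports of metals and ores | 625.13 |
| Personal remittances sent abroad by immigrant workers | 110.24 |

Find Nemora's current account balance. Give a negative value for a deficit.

Goods: 625.13 - 1464.29 + 214.09 = -625.07
Services: -197.50 - 321.42 = -518.92
Primary income: -199.10 + 81.66 - 237.89 = -355.33
Secondary income: -110.24 + 35.85 = -74.39
Current account = (-625.07) + (-518.92) + (-355.33) + (-74.39) = -1573.71
(Excluded from the current account — financial account: purchases of foreign government bonds by domestic residents 658.81, foreign purchases of domestic corporate bonds 625.45, borrowing by resident firms from foreign banks 491.31; capital account: capital transfers received from emigrants 21.06.)

-1573.71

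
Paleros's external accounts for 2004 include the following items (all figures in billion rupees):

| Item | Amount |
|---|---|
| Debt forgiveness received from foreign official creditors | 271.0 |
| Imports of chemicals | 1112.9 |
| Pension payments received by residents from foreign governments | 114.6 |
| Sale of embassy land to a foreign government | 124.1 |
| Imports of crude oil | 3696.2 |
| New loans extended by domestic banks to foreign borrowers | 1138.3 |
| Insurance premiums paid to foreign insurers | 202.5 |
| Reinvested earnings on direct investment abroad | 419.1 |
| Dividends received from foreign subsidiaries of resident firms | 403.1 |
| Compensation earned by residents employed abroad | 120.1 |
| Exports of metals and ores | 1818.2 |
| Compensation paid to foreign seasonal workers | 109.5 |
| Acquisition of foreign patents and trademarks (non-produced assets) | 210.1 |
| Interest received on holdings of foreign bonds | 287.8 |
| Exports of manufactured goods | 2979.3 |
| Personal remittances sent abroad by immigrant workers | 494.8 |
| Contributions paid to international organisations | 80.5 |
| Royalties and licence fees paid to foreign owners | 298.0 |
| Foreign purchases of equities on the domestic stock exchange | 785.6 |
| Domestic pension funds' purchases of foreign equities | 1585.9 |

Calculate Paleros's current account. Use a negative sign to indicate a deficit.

Goods: 1818.2 - 1112.9 - 3696.2 + 2979.3 = -11.6
Services: -298.0 - 202.5 = -500.5
Primary income: 120.1 - 109.5 + 419.1 + 403.1 + 287.8 = 1120.6
Secondary income: 114.6 - 494.8 - 80.5 = -460.7
Current account = (-11.6) + (-500.5) + 1120.6 + (-460.7) = 147.8
(Excluded from the current account — capital account: debt forgiveness received from foreign official creditors 271.0, sale of embassy land to a foreign government 124.1, acquisition of foreign patents and trademarks (non-produced assets) 210.1; financial account: new loans extended by domestic banks to foreign borrowers 1138.3, foreign purchases of equities on the domestic stock exchange 785.6, domestic pension funds' purchases of foreign equities 1585.9.)

147.8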